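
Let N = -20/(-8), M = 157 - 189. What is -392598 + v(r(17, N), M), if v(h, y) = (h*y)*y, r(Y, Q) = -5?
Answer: -397718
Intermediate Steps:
M = -32
N = 5/2 (N = -20*(-1/8) = 5/2 ≈ 2.5000)
v(h, y) = h*y**2
-392598 + v(r(17, N), M) = -392598 - 5*(-32)**2 = -392598 - 5*1024 = -392598 - 5120 = -397718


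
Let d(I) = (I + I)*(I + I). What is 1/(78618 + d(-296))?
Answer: 1/429082 ≈ 2.3306e-6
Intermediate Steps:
d(I) = 4*I² (d(I) = (2*I)*(2*I) = 4*I²)
1/(78618 + d(-296)) = 1/(78618 + 4*(-296)²) = 1/(78618 + 4*87616) = 1/(78618 + 350464) = 1/429082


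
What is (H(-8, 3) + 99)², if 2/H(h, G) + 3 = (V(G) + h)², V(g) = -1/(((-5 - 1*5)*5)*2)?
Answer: 3630267232386601/370151776801 ≈ 9807.5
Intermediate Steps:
V(g) = 1/100 (V(g) = -1/(((-5 - 5)*5)*2) = -1/(-10*5*2) = -1/((-50*2)) = -1/(-100) = -1*(-1/100) = 1/100)
H(h, G) = 2/(-3 + (1/100 + h)²)
(H(-8, 3) + 99)² = (20000/(-30000 + (1 + 100*(-8))²) + 99)² = (20000/(-30000 + (1 - 800)²) + 99)² = (20000/(-30000 + (-799)²) + 99)² = (20000/(-30000 + 638401) + 99)² = (20000/608401 + 99)² = (60251699/608401)² = 3630267232386601/370151776801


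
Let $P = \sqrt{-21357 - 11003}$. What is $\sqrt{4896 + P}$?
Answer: $\sqrt{4896 + 2 i \sqrt{8090}} \approx 69.983 + 1.285 i$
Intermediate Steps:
$P = 2 i \sqrt{8090}$ ($P = \sqrt{-32360} = 2 i \sqrt{8090} \approx 179.89 i$)
$\sqrt{4896 + P} = \sqrt{4896 + 2 i \sqrt{8090}}$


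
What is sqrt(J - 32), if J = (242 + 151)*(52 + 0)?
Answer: 2*sqrt(5101) ≈ 142.84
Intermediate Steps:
J = 20436 (J = 393*52 = 20436)
sqrt(J - 32) = sqrt(20436 - 32) = sqrt(20404) = 2*sqrt(5101)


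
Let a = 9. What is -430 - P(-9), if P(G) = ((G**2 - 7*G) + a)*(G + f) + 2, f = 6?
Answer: 27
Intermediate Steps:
P(G) = 2 + (6 + G)*(9 + G**2 - 7*G) (P(G) = ((G**2 - 7*G) + 9)*(G + 6) + 2 = (9 + G**2 - 7*G)*(6 + G) + 2 = (6 + G)*(9 + G**2 - 7*G) + 2 = 2 + (6 + G)*(9 + G**2 - 7*G))
-430 - P(-9) = -430 - (56 + (-9)**3 - 1*(-9)**2 - 33*(-9)) = -430 - (56 - 729 - 1*81 + 297) = -430 - (56 - 729 - 81 + 297) = -430 - 1*(-457) = -430 + 457 = 27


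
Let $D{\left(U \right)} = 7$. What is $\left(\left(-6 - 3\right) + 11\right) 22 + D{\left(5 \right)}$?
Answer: $51$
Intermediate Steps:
$\left(\left(-6 - 3\right) + 11\right) 22 + D{\left(5 \right)} = \left(\left(-6 - 3\right) + 11\right) 22 + 7 = \left(-9 + 11\right) 22 + 7 = 2 \cdot 22 + 7 = 44 + 7 = 51$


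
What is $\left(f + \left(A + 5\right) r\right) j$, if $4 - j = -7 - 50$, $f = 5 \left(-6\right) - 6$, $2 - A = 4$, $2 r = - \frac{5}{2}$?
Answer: $- \frac{9699}{4} \approx -2424.8$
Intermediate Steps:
$r = - \frac{5}{4}$ ($r = \frac{\left(-5\right) \frac{1}{2}}{2} = \frac{1}{2} \left(- \frac{5}{2}\right) = - \frac{5}{4} \approx -1.25$)
$A = -2$ ($A = 2 - 4 = -2$)
$f = -36$ ($f = -30 - 6 = -36$)
$j = 61$ ($j = 4 - \left(-7 - 50\right) = 4 - -57 = 4 + 57 = 61$)
$\left(f + \left(A + 5\right) r\right) j = \left(-36 + \left(-2 + 5\right) \left(- \frac{5}{4}\right)\right) 61 = \left(-36 + 3 \left(- \frac{5}{4}\right)\right) 61 = \left(-36 - \frac{15}{4}\right) 61 = \left(- \frac{159}{4}\right) 61 = - \frac{9699}{4}$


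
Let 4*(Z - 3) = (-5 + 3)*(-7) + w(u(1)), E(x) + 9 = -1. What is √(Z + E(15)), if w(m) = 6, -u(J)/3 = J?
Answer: I*√2 ≈ 1.4142*I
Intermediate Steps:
u(J) = -3*J
E(x) = -10 (E(x) = -9 - 1 = -10)
Z = 8 (Z = 3 + ((-5 + 3)*(-7) + 6)/4 = 3 + (-2*(-7) + 6)/4 = 3 + (14 + 6)/4 = 3 + (¼)*20 = 3 + 5 = 8)
√(Z + E(15)) = √(8 - 10) = √(-2) = I*√2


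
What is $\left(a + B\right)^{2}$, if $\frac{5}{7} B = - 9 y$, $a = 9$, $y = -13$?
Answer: $\frac{746496}{25} \approx 29860.0$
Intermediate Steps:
$B = \frac{819}{5}$ ($B = \frac{7 \left(\left(-9\right) \left(-13\right)\right)}{5} = \frac{7}{5} \cdot 117 = \frac{819}{5} \approx 163.8$)
$\left(a + B\right)^{2} = \left(9 + \frac{819}{5}\right)^{2} = \left(\frac{864}{5}\right)^{2} = \frac{746496}{25}$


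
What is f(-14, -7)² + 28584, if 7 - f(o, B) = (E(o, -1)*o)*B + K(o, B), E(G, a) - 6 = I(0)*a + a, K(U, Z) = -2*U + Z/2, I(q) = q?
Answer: 1144561/4 ≈ 2.8614e+5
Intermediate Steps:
K(U, Z) = Z/2 - 2*U (K(U, Z) = -2*U + Z*(½) = -2*U + Z/2 = Z/2 - 2*U)
E(G, a) = 6 + a (E(G, a) = 6 + (0*a + a) = 6 + (0 + a) = 6 + a)
f(o, B) = 7 + 2*o - B/2 - 5*B*o (f(o, B) = 7 - (((6 - 1)*o)*B + (B/2 - 2*o)) = 7 - ((5*o)*B + (B/2 - 2*o)) = 7 - (5*B*o + (B/2 - 2*o)) = 7 - (B/2 - 2*o + 5*B*o) = 7 + (2*o - B/2 - 5*B*o) = 7 + 2*o - B/2 - 5*B*o)
f(-14, -7)² + 28584 = (7 + 2*(-14) - ½*(-7) - 5*(-7)*(-14))² + 28584 = (7 - 28 + 7/2 - 490)² + 28584 = (-1015/2)² + 28584 = 1030225/4 + 28584 = 1144561/4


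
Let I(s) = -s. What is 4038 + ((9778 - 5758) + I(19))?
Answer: 8039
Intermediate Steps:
4038 + ((9778 - 5758) + I(19)) = 4038 + ((9778 - 5758) - 1*19) = 4038 + (4020 - 19) = 4038 + 4001 = 8039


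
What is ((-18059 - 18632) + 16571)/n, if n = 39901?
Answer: -20120/39901 ≈ -0.50425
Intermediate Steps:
((-18059 - 18632) + 16571)/n = ((-18059 - 18632) + 16571)/39901 = (-36691 + 16571)*(1/39901) = -20120*1/39901 = -20120/39901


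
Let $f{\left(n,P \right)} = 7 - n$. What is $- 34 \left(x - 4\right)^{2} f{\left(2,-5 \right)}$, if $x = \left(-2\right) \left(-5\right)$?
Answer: $-6120$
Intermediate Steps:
$x = 10$
$- 34 \left(x - 4\right)^{2} f{\left(2,-5 \right)} = - 34 \left(10 - 4\right)^{2} \left(7 - 2\right) = - 34 \cdot 6^{2} \left(7 - 2\right) = \left(-34\right) 36 \cdot 5 = \left(-1224\right) 5 = -6120$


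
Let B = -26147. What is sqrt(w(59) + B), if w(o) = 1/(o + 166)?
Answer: I*sqrt(5883074)/15 ≈ 161.7*I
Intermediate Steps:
w(o) = 1/(166 + o)
sqrt(w(59) + B) = sqrt(1/(166 + 59) - 26147) = sqrt(1/225 - 26147) = sqrt(-5883074/225) = I*sqrt(5883074)/15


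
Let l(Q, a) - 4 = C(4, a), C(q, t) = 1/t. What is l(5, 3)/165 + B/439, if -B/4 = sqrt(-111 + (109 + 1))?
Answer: 13/495 - 4*I/439 ≈ 0.026263 - 0.0091116*I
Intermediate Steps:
B = -4*I (B = -4*sqrt(-111 + (109 + 1)) = -4*sqrt(-111 + 110) = -4*I ≈ -4.0*I)
l(Q, a) = 4 + 1/a
l(5, 3)/165 + B/439 = (4 + 1/3)/165 - 4*I/439 = (4 + 1/3)*(1/165) - 4*I*(1/439) = (13/3)*(1/165) - 4*I/439 = 13/495 - 4*I/439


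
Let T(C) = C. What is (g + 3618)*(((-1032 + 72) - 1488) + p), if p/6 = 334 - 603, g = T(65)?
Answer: -14960346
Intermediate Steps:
g = 65
p = -1614 (p = 6*(334 - 603) = 6*(-269) = -1614)
(g + 3618)*(((-1032 + 72) - 1488) + p) = (65 + 3618)*(((-1032 + 72) - 1488) - 1614) = 3683*((-960 - 1488) - 1614) = 3683*(-2448 - 1614) = 3683*(-4062) = -14960346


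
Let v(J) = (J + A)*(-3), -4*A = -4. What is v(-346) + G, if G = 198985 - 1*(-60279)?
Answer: 260299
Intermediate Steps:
A = 1 (A = -¼*(-4) = 1)
v(J) = -3 - 3*J (v(J) = (J + 1)*(-3) = (1 + J)*(-3) = -3 - 3*J)
G = 259264 (G = 198985 + 60279 = 259264)
v(-346) + G = (-3 - 3*(-346)) + 259264 = (-3 + 1038) + 259264 = 1035 + 259264 = 260299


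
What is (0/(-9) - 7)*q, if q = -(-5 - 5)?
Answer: -70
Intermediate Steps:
q = 10 (q = -1*(-10) = 10)
(0/(-9) - 7)*q = (0/(-9) - 7)*10 = (0*(-⅑) - 7)*10 = (0 - 7)*10 = -7*10 = -70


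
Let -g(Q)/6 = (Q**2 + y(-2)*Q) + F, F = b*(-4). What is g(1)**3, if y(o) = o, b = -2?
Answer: -74088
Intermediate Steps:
F = 8 (F = -2*(-4) = 8)
g(Q) = -48 - 6*Q**2 + 12*Q (g(Q) = -6*((Q**2 - 2*Q) + 8) = -6*(8 + Q**2 - 2*Q) = -48 - 6*Q**2 + 12*Q)
g(1)**3 = (-48 - 6*1**2 + 12*1)**3 = (-48 - 6*1 + 12)**3 = (-48 - 6 + 12)**3 = (-42)**3 = -74088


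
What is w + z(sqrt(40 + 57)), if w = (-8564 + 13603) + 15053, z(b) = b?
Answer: 20092 + sqrt(97) ≈ 20102.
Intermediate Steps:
w = 20092 (w = 5039 + 15053 = 20092)
w + z(sqrt(40 + 57)) = 20092 + sqrt(40 + 57) = 20092 + sqrt(97)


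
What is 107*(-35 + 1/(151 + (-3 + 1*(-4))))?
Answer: -539173/144 ≈ -3744.3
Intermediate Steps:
107*(-35 + 1/(151 + (-3 + 1*(-4)))) = 107*(-35 + 1/(151 + (-3 - 4))) = 107*(-35 + 1/(151 - 7)) = 107*(-35 + 1/144) = 107*(-5039/144) = -539173/144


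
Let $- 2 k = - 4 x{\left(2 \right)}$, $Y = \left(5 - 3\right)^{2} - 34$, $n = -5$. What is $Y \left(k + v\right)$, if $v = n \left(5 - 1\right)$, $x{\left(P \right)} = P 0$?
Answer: $600$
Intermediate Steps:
$x{\left(P \right)} = 0$
$v = -20$ ($v = - 5 \left(5 - 1\right) = \left(-5\right) 4 = -20$)
$Y = -30$ ($Y = 2^{2} - 34 = 4 - 34 = -30$)
$k = 0$ ($k = - \frac{\left(-4\right) 0}{2} = \left(- \frac{1}{2}\right) 0 = 0$)
$Y \left(k + v\right) = - 30 \left(0 - 20\right) = \left(-30\right) \left(-20\right) = 600$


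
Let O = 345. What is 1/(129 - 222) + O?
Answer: 32084/93 ≈ 344.99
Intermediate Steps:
1/(129 - 222) + O = 1/(129 - 222) + 345 = 1/(-93) + 345 = -1/93 + 345 = 32084/93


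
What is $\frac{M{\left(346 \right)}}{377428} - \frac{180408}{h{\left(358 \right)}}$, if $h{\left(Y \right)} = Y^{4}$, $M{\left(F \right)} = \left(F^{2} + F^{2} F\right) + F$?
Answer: $\frac{10661968101506256}{96869319382117} \approx 110.07$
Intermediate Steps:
$M{\left(F \right)} = F + F^{2} + F^{3}$ ($M{\left(F \right)} = \left(F^{2} + F^{3}\right) + F = F + F^{2} + F^{3}$)
$\frac{M{\left(346 \right)}}{377428} - \frac{180408}{h{\left(358 \right)}} = \frac{346 \left(1 + 346 + 346^{2}\right)}{377428} - \frac{180408}{358^{4}} = 346 \left(1 + 346 + 119716\right) \frac{1}{377428} - \frac{180408}{16426010896} = 346 \cdot 120063 \cdot \frac{1}{377428} - \frac{22551}{2053251362} = 41541798 \cdot \frac{1}{377428} - \frac{22551}{2053251362} = \frac{20770899}{188714} - \frac{22551}{2053251362} = \frac{10661968101506256}{96869319382117}$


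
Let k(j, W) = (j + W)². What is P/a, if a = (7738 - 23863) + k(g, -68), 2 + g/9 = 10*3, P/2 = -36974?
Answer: -10564/2533 ≈ -4.1705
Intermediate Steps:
P = -73948 (P = 2*(-36974) = -73948)
g = 252 (g = -18 + 9*(10*3) = -18 + 9*30 = -18 + 270 = 252)
k(j, W) = (W + j)²
a = 17731 (a = (7738 - 23863) + (-68 + 252)² = -16125 + 184² = -16125 + 33856 = 17731)
P/a = -73948/17731 = -73948*1/17731 = -10564/2533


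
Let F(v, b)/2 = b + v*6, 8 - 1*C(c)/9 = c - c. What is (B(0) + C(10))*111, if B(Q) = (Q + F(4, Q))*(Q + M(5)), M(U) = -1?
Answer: 2664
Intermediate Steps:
C(c) = 72 (C(c) = 72 - 9*(c - c) = 72 - 9*0 = 72 + 0 = 72)
F(v, b) = 2*b + 12*v (F(v, b) = 2*(b + v*6) = 2*(b + 6*v) = 2*b + 12*v)
B(Q) = (-1 + Q)*(48 + 3*Q) (B(Q) = (Q + (2*Q + 12*4))*(Q - 1) = (Q + (2*Q + 48))*(-1 + Q) = (Q + (48 + 2*Q))*(-1 + Q) = (48 + 3*Q)*(-1 + Q) = (-1 + Q)*(48 + 3*Q))
(B(0) + C(10))*111 = ((-48 + 3*0² + 45*0) + 72)*111 = ((-48 + 3*0 + 0) + 72)*111 = ((-48 + 0 + 0) + 72)*111 = (-48 + 72)*111 = 24*111 = 2664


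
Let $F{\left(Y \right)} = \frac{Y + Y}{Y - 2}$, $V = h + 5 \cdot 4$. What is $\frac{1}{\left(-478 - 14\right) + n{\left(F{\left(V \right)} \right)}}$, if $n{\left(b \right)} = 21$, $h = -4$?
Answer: $- \frac{1}{471} \approx -0.0021231$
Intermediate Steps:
$V = 16$ ($V = -4 + 5 \cdot 4 = -4 + 20 = 16$)
$F{\left(Y \right)} = \frac{2 Y}{-2 + Y}$
$\frac{1}{\left(-478 - 14\right) + n{\left(F{\left(V \right)} \right)}} = \frac{1}{\left(-478 - 14\right) + 21} = \frac{1}{-492 + 21} = \frac{1}{-471} = - \frac{1}{471}$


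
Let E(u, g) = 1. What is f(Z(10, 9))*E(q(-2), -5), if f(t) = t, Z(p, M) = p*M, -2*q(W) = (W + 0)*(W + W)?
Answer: 90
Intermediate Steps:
q(W) = -W² (q(W) = -(W + 0)*(W + W)/2 = -W*2*W/2 = -W²)
Z(p, M) = M*p
f(Z(10, 9))*E(q(-2), -5) = (9*10)*1 = 90*1 = 90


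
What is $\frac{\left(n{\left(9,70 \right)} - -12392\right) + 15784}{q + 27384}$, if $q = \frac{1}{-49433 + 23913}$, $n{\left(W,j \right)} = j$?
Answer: $\frac{720837920}{698839679} \approx 1.0315$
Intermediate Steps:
$q = - \frac{1}{25520}$ ($q = \frac{1}{-25520} = - \frac{1}{25520} \approx -3.9185 \cdot 10^{-5}$)
$\frac{\left(n{\left(9,70 \right)} - -12392\right) + 15784}{q + 27384} = \frac{\left(70 - -12392\right) + 15784}{- \frac{1}{25520} + 27384} = \frac{\left(70 + 12392\right) + 15784}{\frac{698839679}{25520}} = \left(12462 + 15784\right) \frac{25520}{698839679} = 28246 \cdot \frac{25520}{698839679} = \frac{720837920}{698839679}$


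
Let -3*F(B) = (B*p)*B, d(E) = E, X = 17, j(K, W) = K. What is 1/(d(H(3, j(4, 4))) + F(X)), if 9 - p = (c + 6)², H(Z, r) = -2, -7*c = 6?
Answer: 49/82267 ≈ 0.00059562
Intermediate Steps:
c = -6/7 (c = -⅐*6 = -6/7 ≈ -0.85714)
p = -855/49 (p = 9 - (-6/7 + 6)² = 9 - (36/7)² = 9 - 1*1296/49 = 9 - 1296/49 = -855/49 ≈ -17.449)
F(B) = 285*B²/49 (F(B) = -B*(-855/49)*B/3 = -(-855*B/49)*B/3 = -(-285)*B²/49 = 285*B²/49)
1/(d(H(3, j(4, 4))) + F(X)) = 1/(-2 + (285/49)*17²) = 1/(-2 + (285/49)*289) = 1/(-2 + 82365/49) = 1/(82267/49) = 49/82267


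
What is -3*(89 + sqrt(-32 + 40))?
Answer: -267 - 6*sqrt(2) ≈ -275.49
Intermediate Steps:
-3*(89 + sqrt(-32 + 40)) = -3*(89 + sqrt(8)) = -3*(89 + 2*sqrt(2)) = -267 - 6*sqrt(2)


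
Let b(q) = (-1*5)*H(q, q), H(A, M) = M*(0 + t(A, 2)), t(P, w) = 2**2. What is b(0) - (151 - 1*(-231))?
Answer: -382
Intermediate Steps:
t(P, w) = 4
H(A, M) = 4*M (H(A, M) = M*(0 + 4) = M*4 = 4*M)
b(q) = -20*q (b(q) = (-1*5)*(4*q) = -20*q)
b(0) - (151 - 1*(-231)) = -20*0 - (151 - 1*(-231)) = 0 - (151 + 231) = 0 - 1*382 = 0 - 382 = -382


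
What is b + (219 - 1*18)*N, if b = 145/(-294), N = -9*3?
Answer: -1595683/294 ≈ -5427.5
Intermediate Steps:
N = -27
b = -145/294 (b = 145*(-1/294) = -145/294 ≈ -0.49320)
b + (219 - 1*18)*N = -145/294 + (219 - 1*18)*(-27) = -145/294 + (219 - 18)*(-27) = -145/294 + 201*(-27) = -145/294 - 5427 = -1595683/294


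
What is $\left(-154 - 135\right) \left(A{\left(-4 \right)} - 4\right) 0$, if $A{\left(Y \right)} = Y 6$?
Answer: $0$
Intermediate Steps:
$A{\left(Y \right)} = 6 Y$
$\left(-154 - 135\right) \left(A{\left(-4 \right)} - 4\right) 0 = \left(-154 - 135\right) \left(6 \left(-4\right) - 4\right) 0 = - 289 \left(-24 - 4\right) 0 = - 289 \left(\left(-28\right) 0\right) = \left(-289\right) 0 = 0$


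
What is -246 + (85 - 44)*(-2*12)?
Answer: -1230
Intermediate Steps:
-246 + (85 - 44)*(-2*12) = -246 + 41*(-24) = -246 - 984 = -1230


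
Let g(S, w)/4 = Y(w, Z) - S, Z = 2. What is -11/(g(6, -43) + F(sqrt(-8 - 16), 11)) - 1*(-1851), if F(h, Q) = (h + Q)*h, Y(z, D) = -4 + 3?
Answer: (40722*sqrt(6) + 96263*I)/(2*(11*sqrt(6) + 26*I)) ≈ 1851.1 + 0.1057*I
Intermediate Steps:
Y(z, D) = -1
g(S, w) = -4 - 4*S (g(S, w) = 4*(-1 - S) = -4 - 4*S)
F(h, Q) = h*(Q + h) (F(h, Q) = (Q + h)*h = h*(Q + h))
-11/(g(6, -43) + F(sqrt(-8 - 16), 11)) - 1*(-1851) = -11/((-4 - 4*6) + sqrt(-8 - 16)*(11 + sqrt(-8 - 16))) - 1*(-1851) = -11/((-4 - 24) + sqrt(-24)*(11 + sqrt(-24))) + 1851 = -11/(-28 + (2*I*sqrt(6))*(11 + 2*I*sqrt(6))) + 1851 = -11/(-28 + 2*I*sqrt(6)*(11 + 2*I*sqrt(6))) + 1851 = 1851 - 11/(-28 + 2*I*sqrt(6)*(11 + 2*I*sqrt(6)))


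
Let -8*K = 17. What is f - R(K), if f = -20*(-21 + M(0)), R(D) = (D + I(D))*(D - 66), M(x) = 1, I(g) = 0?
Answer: 16335/64 ≈ 255.23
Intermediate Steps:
K = -17/8 (K = -⅛*17 = -17/8 ≈ -2.1250)
R(D) = D*(-66 + D) (R(D) = (D + 0)*(D - 66) = D*(-66 + D))
f = 400 (f = -20*(-21 + 1) = -20*(-20) = 400)
f - R(K) = 400 - (-17)*(-66 - 17/8)/8 = 400 - (-17)*(-545)/(8*8) = 400 - 1*9265/64 = 400 - 9265/64 = 16335/64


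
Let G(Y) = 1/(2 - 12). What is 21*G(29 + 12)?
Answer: -21/10 ≈ -2.1000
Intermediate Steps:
G(Y) = -⅒ (G(Y) = 1/(-10) = -⅒)
21*G(29 + 12) = 21*(-⅒) = -21/10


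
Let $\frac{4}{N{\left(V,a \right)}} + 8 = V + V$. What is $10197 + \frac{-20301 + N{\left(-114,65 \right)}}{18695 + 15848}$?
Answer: $\frac{20780665529}{2038037} \approx 10196.0$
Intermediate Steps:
$N{\left(V,a \right)} = \frac{4}{-8 + 2 V}$ ($N{\left(V,a \right)} = \frac{4}{-8 + \left(V + V\right)} = \frac{4}{-8 + 2 V}$)
$10197 + \frac{-20301 + N{\left(-114,65 \right)}}{18695 + 15848} = 10197 + \frac{-20301 + \frac{2}{-4 - 114}}{18695 + 15848} = 10197 + \frac{-20301 + \frac{2}{-118}}{34543} = 10197 + \left(-20301 + 2 \left(- \frac{1}{118}\right)\right) \frac{1}{34543} = 10197 + \left(-20301 - \frac{1}{59}\right) \frac{1}{34543} = 10197 - \frac{1197760}{2038037} = \frac{20780665529}{2038037}$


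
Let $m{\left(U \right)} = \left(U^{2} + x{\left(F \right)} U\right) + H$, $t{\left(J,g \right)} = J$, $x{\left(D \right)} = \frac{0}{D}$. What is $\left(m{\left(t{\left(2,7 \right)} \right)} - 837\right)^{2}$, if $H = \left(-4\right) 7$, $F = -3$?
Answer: $741321$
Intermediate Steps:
$x{\left(D \right)} = 0$
$H = -28$
$m{\left(U \right)} = -28 + U^{2}$ ($m{\left(U \right)} = \left(U^{2} + 0 U\right) - 28 = \left(U^{2} + 0\right) - 28 = U^{2} - 28 = -28 + U^{2}$)
$\left(m{\left(t{\left(2,7 \right)} \right)} - 837\right)^{2} = \left(\left(-28 + 2^{2}\right) - 837\right)^{2} = \left(\left(-28 + 4\right) - 837\right)^{2} = \left(-24 - 837\right)^{2} = \left(-861\right)^{2} = 741321$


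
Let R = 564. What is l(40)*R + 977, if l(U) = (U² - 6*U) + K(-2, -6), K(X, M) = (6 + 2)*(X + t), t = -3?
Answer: 745457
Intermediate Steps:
K(X, M) = -24 + 8*X (K(X, M) = (6 + 2)*(X - 3) = 8*(-3 + X) = -24 + 8*X)
l(U) = -40 + U² - 6*U (l(U) = (U² - 6*U) + (-24 + 8*(-2)) = (U² - 6*U) + (-24 - 16) = (U² - 6*U) - 40 = -40 + U² - 6*U)
l(40)*R + 977 = (-40 + 40² - 6*40)*564 + 977 = (-40 + 1600 - 240)*564 + 977 = 1320*564 + 977 = 744480 + 977 = 745457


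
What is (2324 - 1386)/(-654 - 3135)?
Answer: -938/3789 ≈ -0.24756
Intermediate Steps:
(2324 - 1386)/(-654 - 3135) = 938/(-3789) = 938*(-1/3789) = -938/3789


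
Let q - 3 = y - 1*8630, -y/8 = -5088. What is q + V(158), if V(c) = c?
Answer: 32235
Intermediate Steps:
y = 40704 (y = -8*(-5088) = 40704)
q = 32077 (q = 3 + (40704 - 1*8630) = 3 + (40704 - 8630) = 3 + 32074 = 32077)
q + V(158) = 32077 + 158 = 32235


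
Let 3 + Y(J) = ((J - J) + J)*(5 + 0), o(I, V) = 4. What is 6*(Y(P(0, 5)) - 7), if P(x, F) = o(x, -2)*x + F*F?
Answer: 690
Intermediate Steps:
P(x, F) = F² + 4*x (P(x, F) = 4*x + F*F = 4*x + F² = F² + 4*x)
Y(J) = -3 + 5*J (Y(J) = -3 + ((J - J) + J)*(5 + 0) = -3 + (0 + J)*5 = -3 + J*5 = -3 + 5*J)
6*(Y(P(0, 5)) - 7) = 6*((-3 + 5*(5² + 4*0)) - 7) = 6*((-3 + 5*(25 + 0)) - 7) = 6*((-3 + 5*25) - 7) = 6*((-3 + 125) - 7) = 6*(122 - 7) = 6*115 = 690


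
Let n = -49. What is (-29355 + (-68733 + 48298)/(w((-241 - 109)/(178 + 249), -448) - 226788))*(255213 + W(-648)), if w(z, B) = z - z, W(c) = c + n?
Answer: -423599969895845/56697 ≈ -7.4713e+9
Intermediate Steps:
W(c) = -49 + c (W(c) = c - 49 = -49 + c)
w(z, B) = 0
(-29355 + (-68733 + 48298)/(w((-241 - 109)/(178 + 249), -448) - 226788))*(255213 + W(-648)) = (-29355 + (-68733 + 48298)/(0 - 226788))*(255213 + (-49 - 648)) = (-29355 - 20435/(-226788))*(255213 - 697) = (-29355 - 20435*(-1/226788))*254516 = (-29355 + 20435/226788)*254516 = -6657341305/226788*254516 = -423599969895845/56697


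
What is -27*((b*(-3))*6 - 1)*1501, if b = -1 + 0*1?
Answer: -688959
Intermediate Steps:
b = -1 (b = -1 + 0 = -1)
-27*((b*(-3))*6 - 1)*1501 = -27*(-1*(-3)*6 - 1)*1501 = -27*(3*6 - 1)*1501 = -27*(18 - 1)*1501 = -27*17*1501 = -459*1501 = -688959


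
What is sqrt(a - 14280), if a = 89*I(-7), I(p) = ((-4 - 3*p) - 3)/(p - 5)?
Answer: I*sqrt(517818)/6 ≈ 119.93*I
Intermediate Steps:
I(p) = (-7 - 3*p)/(-5 + p)
a = -623/6 (a = 89*((-7 - 3*(-7))/(-5 - 7)) = 89*((-7 + 21)/(-12)) = 89*(-1/12*14) = 89*(-7/6) = -623/6 ≈ -103.83)
sqrt(a - 14280) = sqrt(-623/6 - 14280) = sqrt(-86303/6) = I*sqrt(517818)/6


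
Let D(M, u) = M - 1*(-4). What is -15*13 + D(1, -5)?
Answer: -190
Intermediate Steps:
D(M, u) = 4 + M (D(M, u) = M + 4 = 4 + M)
-15*13 + D(1, -5) = -15*13 + (4 + 1) = -195 + 5 = -190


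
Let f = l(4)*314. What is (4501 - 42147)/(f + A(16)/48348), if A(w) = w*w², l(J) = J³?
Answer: -227513601/121450688 ≈ -1.8733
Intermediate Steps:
A(w) = w³
f = 20096 (f = 4³*314 = 64*314 = 20096)
(4501 - 42147)/(f + A(16)/48348) = (4501 - 42147)/(20096 + 16³/48348) = -37646/(20096 + 4096*(1/48348)) = -37646/(20096 + 1024/12087) = -37646/242901376/12087 = -37646*12087/242901376 = -227513601/121450688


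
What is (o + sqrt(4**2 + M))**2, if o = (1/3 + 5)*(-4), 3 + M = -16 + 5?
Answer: 4114/9 - 128*sqrt(2)/3 ≈ 396.77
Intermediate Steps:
M = -14 (M = -3 + (-16 + 5) = -3 - 11 = -14)
o = -64/3 (o = (1/3 + 5)*(-4) = (16/3)*(-4) = -64/3 ≈ -21.333)
(o + sqrt(4**2 + M))**2 = (-64/3 + sqrt(4**2 - 14))**2 = (-64/3 + sqrt(16 - 14))**2 = (-64/3 + sqrt(2))**2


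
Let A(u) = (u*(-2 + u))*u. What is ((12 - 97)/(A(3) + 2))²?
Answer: 7225/121 ≈ 59.711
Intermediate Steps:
A(u) = u²*(-2 + u)
((12 - 97)/(A(3) + 2))² = ((12 - 97)/(3²*(-2 + 3) + 2))² = (-85/(9*1 + 2))² = (-85/(9 + 2))² = (-85/11)² = 7225/121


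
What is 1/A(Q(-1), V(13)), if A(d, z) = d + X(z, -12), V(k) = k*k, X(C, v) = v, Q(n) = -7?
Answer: -1/19 ≈ -0.052632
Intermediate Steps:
V(k) = k**2
A(d, z) = -12 + d (A(d, z) = d - 12 = -12 + d)
1/A(Q(-1), V(13)) = 1/(-12 - 7) = 1/(-19) = -1/19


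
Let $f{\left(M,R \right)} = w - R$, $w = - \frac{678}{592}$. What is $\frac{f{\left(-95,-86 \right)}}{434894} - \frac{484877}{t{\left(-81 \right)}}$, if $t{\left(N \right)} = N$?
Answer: $\frac{62417551053725}{10427018544} \approx 5986.1$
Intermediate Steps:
$w = - \frac{339}{296}$ ($w = \left(-678\right) \frac{1}{592} = - \frac{339}{296} \approx -1.1453$)
$f{\left(M,R \right)} = - \frac{339}{296} - R$
$\frac{f{\left(-95,-86 \right)}}{434894} - \frac{484877}{t{\left(-81 \right)}} = \frac{- \frac{339}{296} - -86}{434894} - \frac{484877}{-81} = \left(- \frac{339}{296} + 86\right) \frac{1}{434894} - - \frac{484877}{81} = \frac{25117}{296} \cdot \frac{1}{434894} + \frac{484877}{81} = \frac{25117}{128728624} + \frac{484877}{81} = \frac{62417551053725}{10427018544}$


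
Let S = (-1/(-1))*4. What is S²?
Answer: 16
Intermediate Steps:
S = 4 (S = -1*(-1)*4 = 1*4 = 4)
S² = 4² = 16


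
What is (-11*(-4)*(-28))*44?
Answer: -54208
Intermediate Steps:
(-11*(-4)*(-28))*44 = (44*(-28))*44 = -1232*44 = -54208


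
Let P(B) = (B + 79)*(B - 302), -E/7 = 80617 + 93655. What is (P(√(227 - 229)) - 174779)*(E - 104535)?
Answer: 263085238521 + 295349897*I*√2 ≈ 2.6309e+11 + 4.1769e+8*I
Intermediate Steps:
E = -1219904 (E = -7*(80617 + 93655) = -7*174272 = -1219904)
P(B) = (-302 + B)*(79 + B) (P(B) = (79 + B)*(-302 + B) = (-302 + B)*(79 + B))
(P(√(227 - 229)) - 174779)*(E - 104535) = ((-23858 + (√(227 - 229))² - 223*√(227 - 229)) - 174779)*(-1219904 - 104535) = ((-23858 + (√(-2))² - 223*I*√2) - 174779)*(-1324439) = ((-23858 + (I*√2)² - 223*I*√2) - 174779)*(-1324439) = ((-23858 - 2 - 223*I*√2) - 174779)*(-1324439) = ((-23860 - 223*I*√2) - 174779)*(-1324439) = (-198639 - 223*I*√2)*(-1324439) = 263085238521 + 295349897*I*√2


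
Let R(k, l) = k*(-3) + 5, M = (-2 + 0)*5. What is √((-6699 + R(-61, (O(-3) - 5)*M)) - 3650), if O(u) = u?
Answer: 3*I*√1129 ≈ 100.8*I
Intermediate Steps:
M = -10 (M = -2*5 = -10)
R(k, l) = 5 - 3*k (R(k, l) = -3*k + 5 = 5 - 3*k)
√((-6699 + R(-61, (O(-3) - 5)*M)) - 3650) = √((-6699 + (5 - 3*(-61))) - 3650) = √((-6699 + (5 + 183)) - 3650) = √((-6699 + 188) - 3650) = √(-6511 - 3650) = √(-10161) = 3*I*√1129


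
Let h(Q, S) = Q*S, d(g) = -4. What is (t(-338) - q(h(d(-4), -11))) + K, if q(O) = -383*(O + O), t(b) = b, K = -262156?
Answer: -228790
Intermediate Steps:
q(O) = -766*O
(t(-338) - q(h(d(-4), -11))) + K = (-338 - (-766)*(-4*(-11))) - 262156 = (-338 - (-766)*44) - 262156 = (-338 - 1*(-33704)) - 262156 = (-338 + 33704) - 262156 = 33366 - 262156 = -228790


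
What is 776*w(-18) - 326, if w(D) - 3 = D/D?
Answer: 2778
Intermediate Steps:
w(D) = 4 (w(D) = 3 + D/D = 3 + 1 = 4)
776*w(-18) - 326 = 776*4 - 326 = 3104 - 326 = 2778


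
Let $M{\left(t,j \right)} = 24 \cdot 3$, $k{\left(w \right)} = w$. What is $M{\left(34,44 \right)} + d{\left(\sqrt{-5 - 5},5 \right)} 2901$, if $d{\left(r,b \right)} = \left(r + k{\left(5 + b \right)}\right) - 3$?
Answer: $20379 + 2901 i \sqrt{10} \approx 20379.0 + 9173.8 i$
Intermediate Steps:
$M{\left(t,j \right)} = 72$
$d{\left(r,b \right)} = 2 + b + r$ ($d{\left(r,b \right)} = \left(r + \left(5 + b\right)\right) - 3 = \left(5 + b + r\right) - 3 = 2 + b + r$)
$M{\left(34,44 \right)} + d{\left(\sqrt{-5 - 5},5 \right)} 2901 = 72 + \left(2 + 5 + \sqrt{-5 - 5}\right) 2901 = 72 + \left(2 + 5 + \sqrt{-10}\right) 2901 = 72 + \left(2 + 5 + i \sqrt{10}\right) 2901 = 72 + \left(7 + i \sqrt{10}\right) 2901 = 72 + \left(20307 + 2901 i \sqrt{10}\right) = 20379 + 2901 i \sqrt{10}$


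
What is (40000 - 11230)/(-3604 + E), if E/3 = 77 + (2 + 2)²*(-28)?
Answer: -28770/4717 ≈ -6.0992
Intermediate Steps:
E = -1113 (E = 3*(77 + (2 + 2)²*(-28)) = 3*(77 + 4²*(-28)) = 3*(77 + 16*(-28)) = 3*(77 - 448) = 3*(-371) = -1113)
(40000 - 11230)/(-3604 + E) = (40000 - 11230)/(-3604 - 1113) = 28770/(-4717) = 28770*(-1/4717) = -28770/4717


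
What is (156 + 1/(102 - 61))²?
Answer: 40921609/1681 ≈ 24344.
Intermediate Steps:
(156 + 1/(102 - 61))² = (156 + 1/41)² = (6397/41)² = 40921609/1681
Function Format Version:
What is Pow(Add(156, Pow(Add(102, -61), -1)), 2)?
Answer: Rational(40921609, 1681) ≈ 24344.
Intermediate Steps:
Pow(Add(156, Pow(Add(102, -61), -1)), 2) = Pow(Add(156, Pow(41, -1)), 2) = Pow(Add(156, Rational(1, 41)), 2) = Pow(Rational(6397, 41), 2) = Rational(40921609, 1681)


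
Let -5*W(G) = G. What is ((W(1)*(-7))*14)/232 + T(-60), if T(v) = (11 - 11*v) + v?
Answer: 354429/580 ≈ 611.08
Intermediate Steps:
W(G) = -G/5
T(v) = 11 - 10*v
((W(1)*(-7))*14)/232 + T(-60) = ((-⅕*1*(-7))*14)/232 + (11 - 10*(-60)) = (-⅕*(-7)*14)*(1/232) + (11 + 600) = ((7/5)*14)*(1/232) + 611 = (98/5)*(1/232) + 611 = 49/580 + 611 = 354429/580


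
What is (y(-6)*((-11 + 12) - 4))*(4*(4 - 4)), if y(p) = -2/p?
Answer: 0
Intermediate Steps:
(y(-6)*((-11 + 12) - 4))*(4*(4 - 4)) = ((-2/(-6))*((-11 + 12) - 4))*(4*(4 - 4)) = ((-2*(-⅙))*(1 - 4))*(4*0) = ((⅓)*(-3))*0 = -1*0 = 0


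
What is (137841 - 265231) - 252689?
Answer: -380079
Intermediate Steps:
(137841 - 265231) - 252689 = -127390 - 252689 = -380079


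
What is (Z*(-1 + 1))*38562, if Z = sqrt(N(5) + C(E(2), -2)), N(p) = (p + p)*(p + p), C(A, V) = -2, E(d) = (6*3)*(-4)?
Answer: 0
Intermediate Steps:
E(d) = -72 (E(d) = 18*(-4) = -72)
N(p) = 4*p**2 (N(p) = (2*p)*(2*p) = 4*p**2)
Z = 7*sqrt(2) (Z = sqrt(4*5**2 - 2) = sqrt(4*25 - 2) = sqrt(100 - 2) = sqrt(98) = 7*sqrt(2) ≈ 9.8995)
(Z*(-1 + 1))*38562 = ((7*sqrt(2))*(-1 + 1))*38562 = ((7*sqrt(2))*0)*38562 = 0*38562 = 0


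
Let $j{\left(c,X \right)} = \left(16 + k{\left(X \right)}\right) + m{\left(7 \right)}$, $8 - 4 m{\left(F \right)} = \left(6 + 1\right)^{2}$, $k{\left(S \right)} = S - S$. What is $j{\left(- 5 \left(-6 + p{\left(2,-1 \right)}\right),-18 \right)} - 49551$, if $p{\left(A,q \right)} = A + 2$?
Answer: $- \frac{198181}{4} \approx -49545.0$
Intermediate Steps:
$p{\left(A,q \right)} = 2 + A$
$k{\left(S \right)} = 0$
$m{\left(F \right)} = - \frac{41}{4}$ ($m{\left(F \right)} = 2 - \frac{\left(6 + 1\right)^{2}}{4} = 2 - \frac{7^{2}}{4} = 2 - \frac{49}{4} = - \frac{41}{4}$)
$j{\left(c,X \right)} = \frac{23}{4}$ ($j{\left(c,X \right)} = \left(16 + 0\right) - \frac{41}{4} = 16 - \frac{41}{4} = \frac{23}{4}$)
$j{\left(- 5 \left(-6 + p{\left(2,-1 \right)}\right),-18 \right)} - 49551 = \frac{23}{4} - 49551 = - \frac{198181}{4}$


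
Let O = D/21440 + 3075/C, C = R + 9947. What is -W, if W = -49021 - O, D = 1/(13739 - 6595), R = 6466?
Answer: 41078707249147231/837978626560 ≈ 49021.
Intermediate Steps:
D = 1/7144 ≈ 0.00013998
C = 16413 (C = 6466 + 9947 = 16413)
O = 156996549471/837978626560 (O = (1/7144)/21440 + 3075/16413 = (1/7144)*(1/21440) + 3075*(1/16413) = 1/153167360 + 1025/5471 = 156996549471/837978626560 ≈ 0.18735)
W = -41078707249147231/837978626560 (W = -49021 - 1*156996549471/837978626560 = -49021 - 156996549471/837978626560 = -41078707249147231/837978626560 ≈ -49021.)
-W = -1*(-41078707249147231/837978626560) = 41078707249147231/837978626560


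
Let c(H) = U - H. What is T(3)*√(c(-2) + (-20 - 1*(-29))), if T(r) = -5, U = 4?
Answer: -5*√15 ≈ -19.365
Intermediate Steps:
c(H) = 4 - H
T(3)*√(c(-2) + (-20 - 1*(-29))) = -5*√((4 - 1*(-2)) + (-20 - 1*(-29))) = -5*√((4 + 2) + (-20 + 29)) = -5*√(6 + 9) = -5*√15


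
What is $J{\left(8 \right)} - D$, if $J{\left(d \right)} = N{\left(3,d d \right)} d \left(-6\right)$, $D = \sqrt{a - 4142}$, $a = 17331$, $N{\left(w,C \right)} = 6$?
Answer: $-288 - 11 \sqrt{109} \approx -402.84$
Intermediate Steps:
$D = 11 \sqrt{109}$ ($D = \sqrt{17331 - 4142} = \sqrt{13189} = 11 \sqrt{109} \approx 114.84$)
$J{\left(d \right)} = - 36 d$ ($J{\left(d \right)} = 6 d \left(-6\right) = - 36 d$)
$J{\left(8 \right)} - D = \left(-36\right) 8 - 11 \sqrt{109} = -288 - 11 \sqrt{109}$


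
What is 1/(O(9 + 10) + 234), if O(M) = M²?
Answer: 1/595 ≈ 0.0016807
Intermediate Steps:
1/(O(9 + 10) + 234) = 1/((9 + 10)² + 234) = 1/(19² + 234) = 1/(361 + 234) = 1/595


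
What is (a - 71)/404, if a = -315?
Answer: -193/202 ≈ -0.95545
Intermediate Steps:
(a - 71)/404 = (-315 - 71)/404 = -386*1/404 = -193/202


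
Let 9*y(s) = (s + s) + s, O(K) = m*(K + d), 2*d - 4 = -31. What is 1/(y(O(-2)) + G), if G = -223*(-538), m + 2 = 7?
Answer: 6/719689 ≈ 8.3369e-6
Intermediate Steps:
d = -27/2 (d = 2 + (1/2)*(-31) = 2 - 31/2 = -27/2 ≈ -13.500)
m = 5 (m = -2 + 7 = 5)
G = 119974
O(K) = -135/2 + 5*K (O(K) = 5*(K - 27/2) = 5*(-27/2 + K) = -135/2 + 5*K)
y(s) = s/3 (y(s) = ((s + s) + s)/9 = (2*s + s)/9 = (3*s)/9 = s/3)
1/(y(O(-2)) + G) = 1/((-135/2 + 5*(-2))/3 + 119974) = 1/((-135/2 - 10)/3 + 119974) = 1/((1/3)*(-155/2) + 119974) = 1/(-155/6 + 119974) = 1/(719689/6) = 6/719689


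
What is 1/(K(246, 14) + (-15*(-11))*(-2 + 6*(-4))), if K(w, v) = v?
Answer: -1/4276 ≈ -0.00023386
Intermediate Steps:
1/(K(246, 14) + (-15*(-11))*(-2 + 6*(-4))) = 1/(14 + (-15*(-11))*(-2 + 6*(-4))) = 1/(14 + 165*(-2 - 24)) = 1/(14 + 165*(-26)) = 1/(14 - 4290) = 1/(-4276) = -1/4276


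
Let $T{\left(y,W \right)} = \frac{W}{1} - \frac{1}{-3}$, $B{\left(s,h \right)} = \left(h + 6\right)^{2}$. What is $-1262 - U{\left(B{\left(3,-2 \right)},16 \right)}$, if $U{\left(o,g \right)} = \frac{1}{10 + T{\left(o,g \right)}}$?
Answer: $- \frac{99701}{79} \approx -1262.0$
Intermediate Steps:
$B{\left(s,h \right)} = \left(6 + h\right)^{2}$
$T{\left(y,W \right)} = \frac{1}{3} + W$ ($T{\left(y,W \right)} = W 1 - - \frac{1}{3} = W + \frac{1}{3} = \frac{1}{3} + W$)
$U{\left(o,g \right)} = \frac{1}{\frac{31}{3} + g}$ ($U{\left(o,g \right)} = \frac{1}{10 + \left(\frac{1}{3} + g\right)} = \frac{1}{\frac{31}{3} + g}$)
$-1262 - U{\left(B{\left(3,-2 \right)},16 \right)} = -1262 - \frac{3}{31 + 3 \cdot 16} = -1262 - \frac{3}{31 + 48} = -1262 - \frac{3}{79} = - \frac{99701}{79}$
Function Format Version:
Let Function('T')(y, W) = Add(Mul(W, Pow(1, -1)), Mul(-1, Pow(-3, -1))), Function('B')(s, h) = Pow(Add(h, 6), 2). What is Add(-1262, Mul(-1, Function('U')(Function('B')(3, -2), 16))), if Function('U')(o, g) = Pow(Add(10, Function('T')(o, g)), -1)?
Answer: Rational(-99701, 79) ≈ -1262.0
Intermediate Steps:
Function('B')(s, h) = Pow(Add(6, h), 2)
Function('T')(y, W) = Add(Rational(1, 3), W) (Function('T')(y, W) = Add(Mul(W, 1), Mul(-1, Rational(-1, 3))) = Add(W, Rational(1, 3)) = Add(Rational(1, 3), W))
Function('U')(o, g) = Pow(Add(Rational(31, 3), g), -1) (Function('U')(o, g) = Pow(Add(10, Add(Rational(1, 3), g)), -1) = Pow(Add(Rational(31, 3), g), -1))
Add(-1262, Mul(-1, Function('U')(Function('B')(3, -2), 16))) = Add(-1262, Mul(-1, Mul(3, Pow(Add(31, Mul(3, 16)), -1)))) = Add(-1262, Mul(-1, Mul(3, Pow(Add(31, 48), -1)))) = Add(-1262, Mul(-1, Mul(3, Pow(79, -1)))) = Add(-1262, Mul(-1, Mul(3, Rational(1, 79)))) = Add(-1262, Mul(-1, Rational(3, 79))) = Add(-1262, Rational(-3, 79)) = Rational(-99701, 79)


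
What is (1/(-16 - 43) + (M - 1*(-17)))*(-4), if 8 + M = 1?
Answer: -2356/59 ≈ -39.932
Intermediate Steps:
M = -7 (M = -8 + 1 = -7)
(1/(-16 - 43) + (M - 1*(-17)))*(-4) = (1/(-16 - 43) + (-7 - 1*(-17)))*(-4) = (1/(-59) + (-7 + 17))*(-4) = (-1/59 + 10)*(-4) = (589/59)*(-4) = -2356/59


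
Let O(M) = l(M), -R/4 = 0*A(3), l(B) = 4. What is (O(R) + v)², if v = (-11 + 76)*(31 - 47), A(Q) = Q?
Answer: 1073296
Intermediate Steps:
R = 0 (R = -0*3 = -4*0 = 0)
O(M) = 4
v = -1040 (v = 65*(-16) = -1040)
(O(R) + v)² = (4 - 1040)² = (-1036)² = 1073296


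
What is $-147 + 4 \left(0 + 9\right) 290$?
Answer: $10293$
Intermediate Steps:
$-147 + 4 \left(0 + 9\right) 290 = -147 + 4 \cdot 9 \cdot 290 = -147 + 36 \cdot 290 = -147 + 10440 = 10293$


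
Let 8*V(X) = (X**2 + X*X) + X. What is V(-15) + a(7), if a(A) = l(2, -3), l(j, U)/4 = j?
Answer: 499/8 ≈ 62.375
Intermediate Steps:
l(j, U) = 4*j
a(A) = 8 (a(A) = 4*2 = 8)
V(X) = X**2/4 + X/8 (V(X) = ((X**2 + X*X) + X)/8 = ((X**2 + X**2) + X)/8 = (2*X**2 + X)/8 = (X + 2*X**2)/8 = X**2/4 + X/8)
V(-15) + a(7) = (1/8)*(-15)*(1 + 2*(-15)) + 8 = (1/8)*(-15)*(1 - 30) + 8 = (1/8)*(-15)*(-29) + 8 = 435/8 + 8 = 499/8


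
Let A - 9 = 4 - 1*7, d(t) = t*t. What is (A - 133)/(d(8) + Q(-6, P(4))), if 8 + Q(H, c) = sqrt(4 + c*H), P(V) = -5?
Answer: -3556/1551 + 127*sqrt(34)/3102 ≈ -2.0540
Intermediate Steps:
d(t) = t**2
Q(H, c) = -8 + sqrt(4 + H*c) (Q(H, c) = -8 + sqrt(4 + c*H) = -8 + sqrt(4 + H*c))
A = 6 (A = 9 + (4 - 1*7) = 9 + (4 - 7) = 9 - 3 = 6)
(A - 133)/(d(8) + Q(-6, P(4))) = (6 - 133)/(8**2 + (-8 + sqrt(4 - 6*(-5)))) = -127/(64 + (-8 + sqrt(4 + 30))) = -127/(64 + (-8 + sqrt(34))) = -127/(56 + sqrt(34))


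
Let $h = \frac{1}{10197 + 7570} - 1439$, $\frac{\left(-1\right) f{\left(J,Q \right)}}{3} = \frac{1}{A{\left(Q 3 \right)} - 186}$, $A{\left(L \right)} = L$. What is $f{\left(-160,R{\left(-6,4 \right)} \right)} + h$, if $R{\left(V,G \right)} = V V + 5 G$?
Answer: $- \frac{153382505}{106602} \approx -1438.8$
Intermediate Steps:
$R{\left(V,G \right)} = V^{2} + 5 G$
$f{\left(J,Q \right)} = - \frac{3}{-186 + 3 Q}$ ($f{\left(J,Q \right)} = - \frac{3}{Q 3 - 186} = - \frac{3}{3 Q - 186} = - \frac{3}{-186 + 3 Q}$)
$h = - \frac{25566712}{17767}$ ($h = \frac{1}{17767} - 1439 = - \frac{25566712}{17767} \approx -1439.0$)
$f{\left(-160,R{\left(-6,4 \right)} \right)} + h = - \frac{1}{-62 + \left(\left(-6\right)^{2} + 5 \cdot 4\right)} - \frac{25566712}{17767} = - \frac{1}{-62 + \left(36 + 20\right)} - \frac{25566712}{17767} = - \frac{1}{-62 + 56} - \frac{25566712}{17767} = - \frac{1}{-6} - \frac{25566712}{17767} = \left(-1\right) \left(- \frac{1}{6}\right) - \frac{25566712}{17767} = \frac{1}{6} - \frac{25566712}{17767} = - \frac{153382505}{106602}$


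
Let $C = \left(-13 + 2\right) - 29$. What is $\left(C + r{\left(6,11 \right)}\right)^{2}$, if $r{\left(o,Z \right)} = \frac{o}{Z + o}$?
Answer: $\frac{454276}{289} \approx 1571.9$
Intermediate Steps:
$C = -40$ ($C = -11 - 29 = -40$)
$\left(C + r{\left(6,11 \right)}\right)^{2} = \left(-40 + \frac{6}{11 + 6}\right)^{2} = \left(-40 + \frac{6}{17}\right)^{2} = \left(- \frac{674}{17}\right)^{2} = \frac{454276}{289}$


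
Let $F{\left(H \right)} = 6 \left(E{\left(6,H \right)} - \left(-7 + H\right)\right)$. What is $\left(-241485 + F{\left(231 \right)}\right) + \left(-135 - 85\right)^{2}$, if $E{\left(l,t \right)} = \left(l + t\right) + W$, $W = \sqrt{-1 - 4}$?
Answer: $-193007 + 6 i \sqrt{5} \approx -1.9301 \cdot 10^{5} + 13.416 i$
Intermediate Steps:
$W = i \sqrt{5}$ ($W = \sqrt{-5} = i \sqrt{5} \approx 2.2361 i$)
$E{\left(l,t \right)} = l + t + i \sqrt{5}$ ($E{\left(l,t \right)} = \left(l + t\right) + i \sqrt{5} = l + t + i \sqrt{5}$)
$F{\left(H \right)} = 78 + 6 i \sqrt{5}$ ($F{\left(H \right)} = 6 \left(\left(6 + H + i \sqrt{5}\right) - \left(-7 + H\right)\right) = 6 \left(13 + i \sqrt{5}\right) = 78 + 6 i \sqrt{5}$)
$\left(-241485 + F{\left(231 \right)}\right) + \left(-135 - 85\right)^{2} = \left(-241485 + \left(78 + 6 i \sqrt{5}\right)\right) + \left(-135 - 85\right)^{2} = \left(-241407 + 6 i \sqrt{5}\right) + \left(-220\right)^{2} = \left(-241407 + 6 i \sqrt{5}\right) + 48400 = -193007 + 6 i \sqrt{5}$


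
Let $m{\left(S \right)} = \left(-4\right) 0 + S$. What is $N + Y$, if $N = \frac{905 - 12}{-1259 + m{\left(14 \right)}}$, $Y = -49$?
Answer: $- \frac{61898}{1245} \approx -49.717$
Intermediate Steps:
$m{\left(S \right)} = S$ ($m{\left(S \right)} = 0 + S = S$)
$N = - \frac{893}{1245}$ ($N = \frac{905 - 12}{-1259 + 14} = \frac{893}{-1245} = 893 \left(- \frac{1}{1245}\right) = - \frac{893}{1245} \approx -0.71727$)
$N + Y = - \frac{893}{1245} - 49 = - \frac{61898}{1245}$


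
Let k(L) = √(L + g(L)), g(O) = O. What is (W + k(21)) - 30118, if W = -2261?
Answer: -32379 + √42 ≈ -32373.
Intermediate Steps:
k(L) = √2*√L (k(L) = √(L + L) = √(2*L) = √2*√L)
(W + k(21)) - 30118 = (-2261 + √2*√21) - 30118 = (-2261 + √42) - 30118 = -32379 + √42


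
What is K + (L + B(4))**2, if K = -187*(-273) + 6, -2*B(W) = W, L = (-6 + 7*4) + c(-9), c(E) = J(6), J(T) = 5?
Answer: 51682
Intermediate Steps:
c(E) = 5
L = 27 (L = (-6 + 7*4) + 5 = (-6 + 28) + 5 = 22 + 5 = 27)
B(W) = -W/2
K = 51057 (K = 51051 + 6 = 51057)
K + (L + B(4))**2 = 51057 + (27 - 1/2*4)**2 = 51057 + (27 - 2)**2 = 51057 + 25**2 = 51057 + 625 = 51682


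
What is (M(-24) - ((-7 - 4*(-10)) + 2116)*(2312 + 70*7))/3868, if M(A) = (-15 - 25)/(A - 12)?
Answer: -13548368/8703 ≈ -1556.7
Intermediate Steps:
M(A) = -40/(-12 + A)
(M(-24) - ((-7 - 4*(-10)) + 2116)*(2312 + 70*7))/3868 = (-40/(-12 - 24) - ((-7 - 4*(-10)) + 2116)*(2312 + 70*7))/3868 = (-40/(-36) - ((-7 + 40) + 2116)*(2312 + 490))*(1/3868) = (-40*(-1/36) - (33 + 2116)*2802)*(1/3868) = (10/9 - 2149*2802)*(1/3868) = (10/9 - 1*6021498)*(1/3868) = (10/9 - 6021498)*(1/3868) = -54193472/9*1/3868 = -13548368/8703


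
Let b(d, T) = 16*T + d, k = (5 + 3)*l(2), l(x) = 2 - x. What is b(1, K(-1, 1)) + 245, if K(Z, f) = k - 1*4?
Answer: 182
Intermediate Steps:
k = 0 (k = (5 + 3)*(2 - 1*2) = 8*(2 - 2) = 8*0 = 0)
K(Z, f) = -4 (K(Z, f) = 0 - 1*4 = 0 - 4 = -4)
b(d, T) = d + 16*T
b(1, K(-1, 1)) + 245 = (1 + 16*(-4)) + 245 = (1 - 64) + 245 = -63 + 245 = 182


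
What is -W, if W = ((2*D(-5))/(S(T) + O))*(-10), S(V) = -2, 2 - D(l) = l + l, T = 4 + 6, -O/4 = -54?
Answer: 120/107 ≈ 1.1215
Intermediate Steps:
O = 216 (O = -4*(-54) = 216)
T = 10
D(l) = 2 - 2*l (D(l) = 2 - (l + l) = 2 - 2*l)
W = -120/107 (W = ((2*(2 - 2*(-5)))/(-2 + 216))*(-10) = ((2*(2 + 10))/214)*(-10) = ((2*12)/214)*(-10) = ((1/214)*24)*(-10) = (12/107)*(-10) = -120/107 ≈ -1.1215)
-W = -1*(-120/107) = 120/107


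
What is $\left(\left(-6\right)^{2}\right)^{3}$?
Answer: $46656$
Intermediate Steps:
$\left(\left(-6\right)^{2}\right)^{3} = 36^{3} = 46656$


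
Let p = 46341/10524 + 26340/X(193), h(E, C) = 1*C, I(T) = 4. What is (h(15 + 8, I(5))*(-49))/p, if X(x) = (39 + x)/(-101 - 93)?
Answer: 19939472/2240269497 ≈ 0.0089005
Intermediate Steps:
X(x) = -39/194 - x/194 (X(x) = (39 + x)/(-194) = (39 + x)*(-1/194) = -39/194 - x/194)
h(E, C) = C
p = -2240269497/101732 (p = 46341/10524 + 26340/(-39/194 - 1/194*193) = 46341*(1/10524) + 26340/(-39/194 - 193/194) = 15447/3508 + 26340/(-116/97) = 15447/3508 + 26340*(-97/116) = 15447/3508 - 638745/29 = -2240269497/101732 ≈ -22021.)
(h(15 + 8, I(5))*(-49))/p = (4*(-49))/(-2240269497/101732) = -196*(-101732/2240269497) = 19939472/2240269497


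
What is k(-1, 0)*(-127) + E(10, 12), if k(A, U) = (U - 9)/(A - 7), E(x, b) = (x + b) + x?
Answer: -887/8 ≈ -110.88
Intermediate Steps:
E(x, b) = b + 2*x (E(x, b) = (b + x) + x = b + 2*x)
k(A, U) = (-9 + U)/(-7 + A)
k(-1, 0)*(-127) + E(10, 12) = ((-9 + 0)/(-7 - 1))*(-127) + (12 + 2*10) = (-9/(-8))*(-127) + (12 + 20) = -⅛*(-9)*(-127) + 32 = (9/8)*(-127) + 32 = -1143/8 + 32 = -887/8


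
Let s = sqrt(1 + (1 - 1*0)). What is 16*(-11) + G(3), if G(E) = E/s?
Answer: -176 + 3*sqrt(2)/2 ≈ -173.88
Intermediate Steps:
s = sqrt(2) (s = sqrt(1 + (1 + 0)) = sqrt(1 + 1) = sqrt(2) ≈ 1.4142)
G(E) = E*sqrt(2)/2 (G(E) = E/(sqrt(2)) = E*(sqrt(2)/2) = E*sqrt(2)/2)
16*(-11) + G(3) = 16*(-11) + (1/2)*3*sqrt(2) = -176 + 3*sqrt(2)/2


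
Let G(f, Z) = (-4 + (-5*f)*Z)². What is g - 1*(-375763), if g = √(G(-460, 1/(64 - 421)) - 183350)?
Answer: 375763 + I*√23353876166/357 ≈ 3.7576e+5 + 428.07*I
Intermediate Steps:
G(f, Z) = (-4 - 5*Z*f)²
g = I*√23353876166/357 (g = √((4 + 5*(-460)/(64 - 421))² - 183350) = √((4 + 5*(-460)/(-357))² - 183350) = √((4 + 5*(-1/357)*(-460))² - 183350) = √((4 + 2300/357)² - 183350) = √((3728/357)² - 183350) = √(13897984/127449 - 183350) = √(-23353876166/127449) = I*√23353876166/357 ≈ 428.07*I)
g - 1*(-375763) = I*√23353876166/357 - 1*(-375763) = I*√23353876166/357 + 375763 = 375763 + I*√23353876166/357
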